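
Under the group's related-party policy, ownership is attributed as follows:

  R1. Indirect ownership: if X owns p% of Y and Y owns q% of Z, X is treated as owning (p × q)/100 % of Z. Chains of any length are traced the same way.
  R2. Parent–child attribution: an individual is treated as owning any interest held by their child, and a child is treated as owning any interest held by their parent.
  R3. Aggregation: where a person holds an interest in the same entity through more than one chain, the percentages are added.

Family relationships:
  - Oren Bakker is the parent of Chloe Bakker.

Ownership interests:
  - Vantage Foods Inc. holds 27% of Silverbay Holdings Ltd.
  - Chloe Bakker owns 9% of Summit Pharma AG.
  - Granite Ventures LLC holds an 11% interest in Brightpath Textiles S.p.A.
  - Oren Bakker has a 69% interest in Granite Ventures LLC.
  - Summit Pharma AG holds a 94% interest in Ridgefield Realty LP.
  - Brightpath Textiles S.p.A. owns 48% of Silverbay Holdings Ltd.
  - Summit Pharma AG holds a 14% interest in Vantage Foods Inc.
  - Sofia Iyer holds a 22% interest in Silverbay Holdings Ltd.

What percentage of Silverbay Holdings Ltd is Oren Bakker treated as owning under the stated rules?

3.9834%

By parent–child attribution (R2), Oren Bakker is treated as owning Chloe Bakker's 9% interest in Summit Pharma AG.
Chain via Granite Ventures LLC → Brightpath Textiles S.p.A. (R1): 69% × 11% × 48% = 3.6432% of Silverbay Holdings Ltd.
Chain via Summit Pharma AG → Vantage Foods Inc. (R1): 9% × 14% × 27% = 0.3402% of Silverbay Holdings Ltd.
Aggregating (R3): 3.6432% + 0.3402% = 3.9834%.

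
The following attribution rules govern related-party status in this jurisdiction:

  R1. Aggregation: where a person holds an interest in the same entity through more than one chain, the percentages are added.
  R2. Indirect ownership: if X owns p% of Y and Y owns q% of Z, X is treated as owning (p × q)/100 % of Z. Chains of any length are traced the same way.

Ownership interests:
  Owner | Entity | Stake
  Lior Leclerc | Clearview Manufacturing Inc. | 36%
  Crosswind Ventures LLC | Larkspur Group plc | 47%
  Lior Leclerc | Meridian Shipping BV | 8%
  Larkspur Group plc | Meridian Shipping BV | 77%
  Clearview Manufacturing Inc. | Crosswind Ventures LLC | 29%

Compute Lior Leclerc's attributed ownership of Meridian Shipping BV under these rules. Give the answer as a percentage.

11.778236%

Chain via Clearview Manufacturing Inc. → Crosswind Ventures LLC → Larkspur Group plc (R2): 36% × 29% × 47% × 77% = 3.778236% of Meridian Shipping BV.
Direct interest in Meridian Shipping BV: 8%.
Aggregating (R1): 3.778236% + 8% = 11.778236%.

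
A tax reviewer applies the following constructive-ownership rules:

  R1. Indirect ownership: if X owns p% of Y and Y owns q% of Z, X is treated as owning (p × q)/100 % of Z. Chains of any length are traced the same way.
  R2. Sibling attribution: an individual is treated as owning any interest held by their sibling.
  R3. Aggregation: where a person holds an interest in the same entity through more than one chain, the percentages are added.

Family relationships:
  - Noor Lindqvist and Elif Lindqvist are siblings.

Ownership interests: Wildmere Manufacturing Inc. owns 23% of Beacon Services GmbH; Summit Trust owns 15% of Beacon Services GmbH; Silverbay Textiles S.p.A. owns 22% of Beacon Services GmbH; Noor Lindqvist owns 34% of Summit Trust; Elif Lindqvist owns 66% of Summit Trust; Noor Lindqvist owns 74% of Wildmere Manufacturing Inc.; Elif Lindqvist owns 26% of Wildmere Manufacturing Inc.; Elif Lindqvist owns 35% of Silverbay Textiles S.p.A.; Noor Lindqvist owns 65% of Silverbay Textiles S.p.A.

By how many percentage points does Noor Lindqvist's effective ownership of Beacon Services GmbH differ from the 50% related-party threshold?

By sibling attribution (R2), Noor Lindqvist is treated as also owning Elif Lindqvist's interest in Silverbay Textiles S.p.A, giving 65% + 35% = 100%.
By sibling attribution (R2), Noor Lindqvist is treated as also owning Elif Lindqvist's interest in Wildmere Manufacturing Inc, giving 74% + 26% = 100%.
By sibling attribution (R2), Noor Lindqvist is treated as also owning Elif Lindqvist's interest in Summit Trust, giving 34% + 66% = 100%.
Chain via Silverbay Textiles S.p.A. (R1): 100% × 22% = 22% of Beacon Services GmbH.
Chain via Wildmere Manufacturing Inc. (R1): 100% × 23% = 23% of Beacon Services GmbH.
Chain via Summit Trust (R1): 100% × 15% = 15% of Beacon Services GmbH.
Aggregating (R3): 22% + 23% + 15% = 60%.
60% exceeds the 50% threshold by 10 percentage points.

10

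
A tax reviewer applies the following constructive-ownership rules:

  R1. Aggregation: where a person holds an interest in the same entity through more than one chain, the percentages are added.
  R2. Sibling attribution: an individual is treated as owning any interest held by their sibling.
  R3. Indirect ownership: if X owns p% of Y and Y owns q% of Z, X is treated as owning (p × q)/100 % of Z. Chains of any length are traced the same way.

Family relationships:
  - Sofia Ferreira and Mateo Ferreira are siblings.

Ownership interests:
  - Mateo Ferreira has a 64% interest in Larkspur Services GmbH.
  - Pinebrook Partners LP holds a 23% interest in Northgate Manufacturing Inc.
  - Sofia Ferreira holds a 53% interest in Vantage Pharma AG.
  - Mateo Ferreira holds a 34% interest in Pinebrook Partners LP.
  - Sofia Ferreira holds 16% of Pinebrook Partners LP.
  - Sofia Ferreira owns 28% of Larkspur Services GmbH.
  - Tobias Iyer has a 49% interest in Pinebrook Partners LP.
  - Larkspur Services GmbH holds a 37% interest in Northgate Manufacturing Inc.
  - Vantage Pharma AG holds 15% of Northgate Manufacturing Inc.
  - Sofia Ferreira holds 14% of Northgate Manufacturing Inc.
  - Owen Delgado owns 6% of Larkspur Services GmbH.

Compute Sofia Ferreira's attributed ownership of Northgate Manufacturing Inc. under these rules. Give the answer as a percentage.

67.49%

By sibling attribution (R2), Sofia Ferreira is treated as also owning Mateo Ferreira's interest in Pinebrook Partners LP, giving 16% + 34% = 50%.
By sibling attribution (R2), Sofia Ferreira is treated as also owning Mateo Ferreira's interest in Larkspur Services GmbH, giving 28% + 64% = 92%.
Chain via Pinebrook Partners LP (R3): 50% × 23% = 11.5% of Northgate Manufacturing Inc.
Chain via Vantage Pharma AG (R3): 53% × 15% = 7.95% of Northgate Manufacturing Inc.
Chain via Larkspur Services GmbH (R3): 92% × 37% = 34.04% of Northgate Manufacturing Inc.
Direct interest in Northgate Manufacturing Inc: 14%.
Aggregating (R1): 11.5% + 7.95% + 34.04% + 14% = 67.49%.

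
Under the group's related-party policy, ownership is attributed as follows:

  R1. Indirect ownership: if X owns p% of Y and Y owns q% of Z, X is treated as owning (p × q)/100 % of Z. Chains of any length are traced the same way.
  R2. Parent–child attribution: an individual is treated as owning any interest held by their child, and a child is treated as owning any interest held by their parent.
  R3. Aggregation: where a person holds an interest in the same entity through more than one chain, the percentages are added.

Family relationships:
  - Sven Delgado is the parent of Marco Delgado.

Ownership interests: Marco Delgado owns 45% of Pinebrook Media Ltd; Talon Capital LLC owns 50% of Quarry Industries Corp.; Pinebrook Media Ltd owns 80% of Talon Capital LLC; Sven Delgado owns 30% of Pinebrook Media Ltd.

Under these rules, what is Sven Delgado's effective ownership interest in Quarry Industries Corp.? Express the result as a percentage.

30%

By parent–child attribution (R2), Sven Delgado is treated as also owning Marco Delgado's interest in Pinebrook Media Ltd, giving 30% + 45% = 75%.
Chain via Pinebrook Media Ltd → Talon Capital LLC (R1): 75% × 80% × 50% = 30% of Quarry Industries Corp.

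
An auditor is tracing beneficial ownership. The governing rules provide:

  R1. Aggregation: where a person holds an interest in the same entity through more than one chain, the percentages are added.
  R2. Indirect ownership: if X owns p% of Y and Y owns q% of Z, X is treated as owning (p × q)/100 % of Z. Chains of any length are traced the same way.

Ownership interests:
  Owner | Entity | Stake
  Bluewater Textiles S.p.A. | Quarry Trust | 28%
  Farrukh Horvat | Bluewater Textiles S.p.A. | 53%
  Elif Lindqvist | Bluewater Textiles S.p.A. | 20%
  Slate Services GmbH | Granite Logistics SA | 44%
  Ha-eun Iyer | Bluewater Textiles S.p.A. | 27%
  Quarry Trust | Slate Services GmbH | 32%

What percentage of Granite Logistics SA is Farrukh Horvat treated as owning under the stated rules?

Chain via Bluewater Textiles S.p.A. → Quarry Trust → Slate Services GmbH (R2): 53% × 28% × 32% × 44% = 2.089472% of Granite Logistics SA.

2.089472%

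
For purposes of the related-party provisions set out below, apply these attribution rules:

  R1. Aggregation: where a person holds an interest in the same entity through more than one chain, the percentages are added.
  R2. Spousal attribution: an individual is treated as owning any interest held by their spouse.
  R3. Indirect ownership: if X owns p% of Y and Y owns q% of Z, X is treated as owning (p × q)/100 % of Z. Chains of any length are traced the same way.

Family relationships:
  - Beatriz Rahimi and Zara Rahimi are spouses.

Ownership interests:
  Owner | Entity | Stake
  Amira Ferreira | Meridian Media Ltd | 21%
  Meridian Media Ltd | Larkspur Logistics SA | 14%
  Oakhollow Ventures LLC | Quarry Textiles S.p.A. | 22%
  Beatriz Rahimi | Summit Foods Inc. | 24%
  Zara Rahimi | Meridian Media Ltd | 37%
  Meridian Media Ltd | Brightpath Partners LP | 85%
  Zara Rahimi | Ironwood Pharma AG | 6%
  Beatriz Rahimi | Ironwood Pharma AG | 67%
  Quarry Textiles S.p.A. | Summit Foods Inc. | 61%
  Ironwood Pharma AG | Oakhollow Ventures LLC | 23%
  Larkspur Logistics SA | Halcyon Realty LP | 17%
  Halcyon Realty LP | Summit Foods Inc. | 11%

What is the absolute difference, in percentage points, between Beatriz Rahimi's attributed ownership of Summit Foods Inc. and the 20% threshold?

By spousal attribution (R2), Beatriz Rahimi is treated as also owning Zara Rahimi's interest in Ironwood Pharma AG, giving 67% + 6% = 73%.
By spousal attribution (R2), Beatriz Rahimi is treated as owning Zara Rahimi's 37% interest in Meridian Media Ltd.
Chain via Ironwood Pharma AG → Oakhollow Ventures LLC → Quarry Textiles S.p.A. (R3): 73% × 23% × 22% × 61% = 2.253218% of Summit Foods Inc.
Direct interest in Summit Foods Inc: 24%.
Chain via Meridian Media Ltd → Larkspur Logistics SA → Halcyon Realty LP (R3): 37% × 14% × 17% × 11% = 0.096866% of Summit Foods Inc.
Aggregating (R1): 2.253218% + 24% + 0.096866% = 26.350084%.
26.350084% exceeds the 20% threshold by 6.350084 percentage points.

6.350084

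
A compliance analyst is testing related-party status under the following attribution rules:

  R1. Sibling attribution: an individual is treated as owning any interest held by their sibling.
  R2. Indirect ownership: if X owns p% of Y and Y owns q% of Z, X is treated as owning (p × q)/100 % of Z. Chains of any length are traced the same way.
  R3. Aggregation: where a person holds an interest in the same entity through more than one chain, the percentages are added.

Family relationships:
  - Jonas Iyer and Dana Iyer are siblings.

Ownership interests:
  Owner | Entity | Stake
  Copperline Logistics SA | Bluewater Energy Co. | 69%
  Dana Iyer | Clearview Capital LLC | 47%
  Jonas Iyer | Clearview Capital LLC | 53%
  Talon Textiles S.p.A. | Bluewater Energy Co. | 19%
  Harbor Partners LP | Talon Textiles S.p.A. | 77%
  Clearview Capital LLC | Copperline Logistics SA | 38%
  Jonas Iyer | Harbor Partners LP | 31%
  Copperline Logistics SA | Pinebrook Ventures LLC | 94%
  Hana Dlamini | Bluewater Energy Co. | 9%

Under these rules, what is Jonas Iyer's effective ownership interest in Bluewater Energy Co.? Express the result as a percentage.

By sibling attribution (R1), Jonas Iyer is treated as also owning Dana Iyer's interest in Clearview Capital LLC, giving 53% + 47% = 100%.
Chain via Clearview Capital LLC → Copperline Logistics SA (R2): 100% × 38% × 69% = 26.22% of Bluewater Energy Co.
Chain via Harbor Partners LP → Talon Textiles S.p.A. (R2): 31% × 77% × 19% = 4.5353% of Bluewater Energy Co.
Aggregating (R3): 26.22% + 4.5353% = 30.7553%.

30.7553%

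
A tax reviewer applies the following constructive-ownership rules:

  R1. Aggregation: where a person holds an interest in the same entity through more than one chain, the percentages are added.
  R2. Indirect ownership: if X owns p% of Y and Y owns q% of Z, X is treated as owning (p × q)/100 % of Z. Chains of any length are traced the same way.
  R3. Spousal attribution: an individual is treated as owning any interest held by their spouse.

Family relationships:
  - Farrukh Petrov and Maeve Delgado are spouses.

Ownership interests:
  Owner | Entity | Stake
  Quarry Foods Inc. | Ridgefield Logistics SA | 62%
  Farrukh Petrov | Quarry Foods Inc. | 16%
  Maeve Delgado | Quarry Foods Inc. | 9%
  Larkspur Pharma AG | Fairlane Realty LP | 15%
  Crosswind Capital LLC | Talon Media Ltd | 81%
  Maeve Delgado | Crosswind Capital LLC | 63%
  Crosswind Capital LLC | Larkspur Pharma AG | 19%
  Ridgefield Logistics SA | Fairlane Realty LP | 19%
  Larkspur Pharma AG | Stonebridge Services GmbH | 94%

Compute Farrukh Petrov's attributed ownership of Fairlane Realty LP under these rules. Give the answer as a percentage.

4.7405%

By spousal attribution (R3), Farrukh Petrov is treated as also owning Maeve Delgado's interest in Quarry Foods Inc, giving 16% + 9% = 25%.
By spousal attribution (R3), Farrukh Petrov is treated as owning Maeve Delgado's 63% interest in Crosswind Capital LLC.
Chain via Quarry Foods Inc. → Ridgefield Logistics SA (R2): 25% × 62% × 19% = 2.945% of Fairlane Realty LP.
Chain via Crosswind Capital LLC → Larkspur Pharma AG (R2): 63% × 19% × 15% = 1.7955% of Fairlane Realty LP.
Aggregating (R1): 2.945% + 1.7955% = 4.7405%.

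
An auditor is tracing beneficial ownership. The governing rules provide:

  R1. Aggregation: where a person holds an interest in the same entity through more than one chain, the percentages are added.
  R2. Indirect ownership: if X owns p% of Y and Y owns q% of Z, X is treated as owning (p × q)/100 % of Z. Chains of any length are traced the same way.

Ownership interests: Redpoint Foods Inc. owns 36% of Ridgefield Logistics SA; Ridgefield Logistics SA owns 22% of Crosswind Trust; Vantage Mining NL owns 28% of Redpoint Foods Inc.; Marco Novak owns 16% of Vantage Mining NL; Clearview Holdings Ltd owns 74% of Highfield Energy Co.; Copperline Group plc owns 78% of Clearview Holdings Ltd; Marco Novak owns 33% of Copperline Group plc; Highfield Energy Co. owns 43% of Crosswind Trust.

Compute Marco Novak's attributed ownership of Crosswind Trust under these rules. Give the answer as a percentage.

Chain via Copperline Group plc → Clearview Holdings Ltd → Highfield Energy Co. (R2): 33% × 78% × 74% × 43% = 8.190468% of Crosswind Trust.
Chain via Vantage Mining NL → Redpoint Foods Inc. → Ridgefield Logistics SA (R2): 16% × 28% × 36% × 22% = 0.354816% of Crosswind Trust.
Aggregating (R1): 8.190468% + 0.354816% = 8.545284%.

8.545284%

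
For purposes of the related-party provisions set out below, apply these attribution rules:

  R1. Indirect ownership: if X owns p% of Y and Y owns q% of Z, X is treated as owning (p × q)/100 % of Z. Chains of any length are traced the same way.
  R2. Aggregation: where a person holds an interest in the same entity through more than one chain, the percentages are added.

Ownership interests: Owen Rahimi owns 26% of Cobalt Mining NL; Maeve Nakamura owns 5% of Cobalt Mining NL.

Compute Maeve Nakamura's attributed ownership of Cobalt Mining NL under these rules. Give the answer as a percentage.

5%

Direct interest in Cobalt Mining NL: 5%.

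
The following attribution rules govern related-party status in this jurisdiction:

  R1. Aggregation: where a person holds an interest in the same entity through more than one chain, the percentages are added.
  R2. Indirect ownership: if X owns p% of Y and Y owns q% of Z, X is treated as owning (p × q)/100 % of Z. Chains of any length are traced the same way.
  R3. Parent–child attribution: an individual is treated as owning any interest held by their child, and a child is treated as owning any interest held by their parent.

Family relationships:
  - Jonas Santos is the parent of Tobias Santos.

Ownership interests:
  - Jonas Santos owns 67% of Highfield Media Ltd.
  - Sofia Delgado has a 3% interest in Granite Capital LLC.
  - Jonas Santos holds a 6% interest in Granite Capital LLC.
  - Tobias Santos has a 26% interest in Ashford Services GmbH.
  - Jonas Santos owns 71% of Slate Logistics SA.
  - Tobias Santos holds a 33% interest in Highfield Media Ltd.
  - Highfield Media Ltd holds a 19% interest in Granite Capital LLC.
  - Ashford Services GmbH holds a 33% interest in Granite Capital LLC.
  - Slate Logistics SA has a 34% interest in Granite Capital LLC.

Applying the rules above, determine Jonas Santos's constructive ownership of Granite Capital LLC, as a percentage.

57.72%

By parent–child attribution (R3), Jonas Santos is treated as also owning Tobias Santos's interest in Highfield Media Ltd, giving 67% + 33% = 100%.
By parent–child attribution (R3), Jonas Santos is treated as owning Tobias Santos's 26% interest in Ashford Services GmbH.
Chain via Highfield Media Ltd (R2): 100% × 19% = 19% of Granite Capital LLC.
Chain via Slate Logistics SA (R2): 71% × 34% = 24.14% of Granite Capital LLC.
Direct interest in Granite Capital LLC: 6%.
Chain via Ashford Services GmbH (R2): 26% × 33% = 8.58% of Granite Capital LLC.
Aggregating (R1): 19% + 24.14% + 6% + 8.58% = 57.72%.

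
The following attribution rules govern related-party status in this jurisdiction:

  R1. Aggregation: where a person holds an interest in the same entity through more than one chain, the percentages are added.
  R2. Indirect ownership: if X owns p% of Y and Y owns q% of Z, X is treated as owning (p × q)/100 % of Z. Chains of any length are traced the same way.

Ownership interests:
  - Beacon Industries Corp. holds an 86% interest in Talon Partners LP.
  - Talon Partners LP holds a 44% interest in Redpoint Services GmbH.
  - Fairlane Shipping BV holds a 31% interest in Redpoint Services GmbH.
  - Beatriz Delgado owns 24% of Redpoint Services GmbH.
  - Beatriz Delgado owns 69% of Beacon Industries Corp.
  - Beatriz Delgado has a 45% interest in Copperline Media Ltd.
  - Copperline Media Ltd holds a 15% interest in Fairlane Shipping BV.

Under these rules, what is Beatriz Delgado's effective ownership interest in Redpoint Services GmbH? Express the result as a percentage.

Chain via Copperline Media Ltd → Fairlane Shipping BV (R2): 45% × 15% × 31% = 2.0925% of Redpoint Services GmbH.
Chain via Beacon Industries Corp. → Talon Partners LP (R2): 69% × 86% × 44% = 26.1096% of Redpoint Services GmbH.
Direct interest in Redpoint Services GmbH: 24%.
Aggregating (R1): 2.0925% + 26.1096% + 24% = 52.2021%.

52.2021%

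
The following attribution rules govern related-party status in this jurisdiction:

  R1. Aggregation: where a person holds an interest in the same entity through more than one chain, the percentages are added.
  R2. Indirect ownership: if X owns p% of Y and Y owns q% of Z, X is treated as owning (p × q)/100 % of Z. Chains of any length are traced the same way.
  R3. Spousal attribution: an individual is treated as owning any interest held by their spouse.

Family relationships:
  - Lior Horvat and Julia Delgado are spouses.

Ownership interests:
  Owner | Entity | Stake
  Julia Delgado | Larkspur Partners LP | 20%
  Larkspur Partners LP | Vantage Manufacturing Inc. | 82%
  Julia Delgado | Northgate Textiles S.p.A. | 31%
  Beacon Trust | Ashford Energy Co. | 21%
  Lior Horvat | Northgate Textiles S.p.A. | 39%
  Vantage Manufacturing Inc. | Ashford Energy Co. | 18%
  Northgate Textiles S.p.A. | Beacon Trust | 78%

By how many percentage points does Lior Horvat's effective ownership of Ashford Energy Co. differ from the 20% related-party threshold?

By spousal attribution (R3), Lior Horvat is treated as also owning Julia Delgado's interest in Northgate Textiles S.p.A, giving 39% + 31% = 70%.
By spousal attribution (R3), Lior Horvat is treated as owning Julia Delgado's 20% interest in Larkspur Partners LP.
Chain via Northgate Textiles S.p.A. → Beacon Trust (R2): 70% × 78% × 21% = 11.466% of Ashford Energy Co.
Chain via Larkspur Partners LP → Vantage Manufacturing Inc. (R2): 20% × 82% × 18% = 2.952% of Ashford Energy Co.
Aggregating (R1): 11.466% + 2.952% = 14.418%.
14.418% falls short of the 20% threshold by 5.582 percentage points.

5.582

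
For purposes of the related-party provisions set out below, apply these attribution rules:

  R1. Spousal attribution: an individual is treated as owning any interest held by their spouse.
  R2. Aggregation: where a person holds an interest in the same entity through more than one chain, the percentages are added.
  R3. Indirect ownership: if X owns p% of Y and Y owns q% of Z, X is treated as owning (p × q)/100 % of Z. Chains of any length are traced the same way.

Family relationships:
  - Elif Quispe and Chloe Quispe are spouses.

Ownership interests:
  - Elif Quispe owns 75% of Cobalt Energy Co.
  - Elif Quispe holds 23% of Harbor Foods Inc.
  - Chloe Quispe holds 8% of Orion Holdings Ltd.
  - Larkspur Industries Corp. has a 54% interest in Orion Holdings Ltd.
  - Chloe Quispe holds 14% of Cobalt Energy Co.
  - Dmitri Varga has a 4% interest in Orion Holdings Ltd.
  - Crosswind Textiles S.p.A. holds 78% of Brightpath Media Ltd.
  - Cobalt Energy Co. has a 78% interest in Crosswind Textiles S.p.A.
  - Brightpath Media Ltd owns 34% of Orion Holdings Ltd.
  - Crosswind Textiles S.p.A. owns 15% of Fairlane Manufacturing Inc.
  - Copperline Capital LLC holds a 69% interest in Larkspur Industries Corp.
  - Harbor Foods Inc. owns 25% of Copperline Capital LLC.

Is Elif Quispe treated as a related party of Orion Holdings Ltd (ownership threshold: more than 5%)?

By spousal attribution (R1), Elif Quispe is treated as also owning Chloe Quispe's interest in Cobalt Energy Co, giving 75% + 14% = 89%.
By spousal attribution (R1), Elif Quispe is treated as owning Chloe Quispe's 8% interest in Orion Holdings Ltd.
Chain via Harbor Foods Inc. → Copperline Capital LLC → Larkspur Industries Corp. (R3): 23% × 25% × 69% × 54% = 2.14245% of Orion Holdings Ltd.
Chain via Cobalt Energy Co. → Crosswind Textiles S.p.A. → Brightpath Media Ltd (R3): 89% × 78% × 78% × 34% = 18.410184% of Orion Holdings Ltd.
Direct interest in Orion Holdings Ltd: 8%.
Aggregating (R2): 2.14245% + 18.410184% + 8% = 28.552634%.
28.552634% exceeds the 5% threshold, so Elif is a related party to Orion Holdings Ltd.

Yes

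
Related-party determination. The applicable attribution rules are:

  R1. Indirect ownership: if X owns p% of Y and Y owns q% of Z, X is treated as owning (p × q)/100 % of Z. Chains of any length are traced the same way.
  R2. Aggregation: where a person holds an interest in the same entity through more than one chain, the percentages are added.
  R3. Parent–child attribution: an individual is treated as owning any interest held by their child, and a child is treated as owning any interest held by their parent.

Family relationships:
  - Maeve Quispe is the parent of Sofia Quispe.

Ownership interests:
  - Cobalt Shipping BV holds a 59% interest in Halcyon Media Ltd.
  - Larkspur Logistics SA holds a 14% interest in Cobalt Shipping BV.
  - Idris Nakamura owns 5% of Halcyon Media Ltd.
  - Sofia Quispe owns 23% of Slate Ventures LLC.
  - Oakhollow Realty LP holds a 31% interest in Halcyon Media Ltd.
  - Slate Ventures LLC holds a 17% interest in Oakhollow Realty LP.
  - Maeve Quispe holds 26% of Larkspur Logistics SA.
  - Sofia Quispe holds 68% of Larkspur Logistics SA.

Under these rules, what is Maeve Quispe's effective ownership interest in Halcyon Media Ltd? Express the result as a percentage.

By parent–child attribution (R3), Maeve Quispe is treated as also owning Sofia Quispe's interest in Larkspur Logistics SA, giving 26% + 68% = 94%.
By parent–child attribution (R3), Maeve Quispe is treated as owning Sofia Quispe's 23% interest in Slate Ventures LLC.
Chain via Larkspur Logistics SA → Cobalt Shipping BV (R1): 94% × 14% × 59% = 7.7644% of Halcyon Media Ltd.
Chain via Slate Ventures LLC → Oakhollow Realty LP (R1): 23% × 17% × 31% = 1.2121% of Halcyon Media Ltd.
Aggregating (R2): 7.7644% + 1.2121% = 8.9765%.

8.9765%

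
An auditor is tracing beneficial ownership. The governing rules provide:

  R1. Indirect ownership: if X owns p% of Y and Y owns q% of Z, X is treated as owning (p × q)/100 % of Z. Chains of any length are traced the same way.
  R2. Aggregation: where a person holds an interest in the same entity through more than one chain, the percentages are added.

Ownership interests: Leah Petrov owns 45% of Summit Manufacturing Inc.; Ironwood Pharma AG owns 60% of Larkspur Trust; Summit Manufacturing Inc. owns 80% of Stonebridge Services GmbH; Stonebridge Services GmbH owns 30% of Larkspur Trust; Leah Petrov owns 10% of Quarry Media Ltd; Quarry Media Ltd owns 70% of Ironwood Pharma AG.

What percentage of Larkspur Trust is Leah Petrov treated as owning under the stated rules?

15%

Chain via Quarry Media Ltd → Ironwood Pharma AG (R1): 10% × 70% × 60% = 4.2% of Larkspur Trust.
Chain via Summit Manufacturing Inc. → Stonebridge Services GmbH (R1): 45% × 80% × 30% = 10.8% of Larkspur Trust.
Aggregating (R2): 4.2% + 10.8% = 15%.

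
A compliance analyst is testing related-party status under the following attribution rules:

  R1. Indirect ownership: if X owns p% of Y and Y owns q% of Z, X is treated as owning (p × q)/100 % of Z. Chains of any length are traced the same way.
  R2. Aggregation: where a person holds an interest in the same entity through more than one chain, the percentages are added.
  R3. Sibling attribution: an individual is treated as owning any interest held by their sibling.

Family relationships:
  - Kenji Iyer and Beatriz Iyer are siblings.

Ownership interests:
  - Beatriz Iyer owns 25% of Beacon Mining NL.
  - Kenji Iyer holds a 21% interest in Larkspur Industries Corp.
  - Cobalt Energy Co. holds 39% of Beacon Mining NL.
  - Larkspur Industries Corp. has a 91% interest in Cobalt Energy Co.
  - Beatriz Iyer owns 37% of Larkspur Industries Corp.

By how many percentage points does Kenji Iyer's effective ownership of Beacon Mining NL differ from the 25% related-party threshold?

By sibling attribution (R3), Kenji Iyer is treated as also owning Beatriz Iyer's interest in Larkspur Industries Corp, giving 21% + 37% = 58%.
By sibling attribution (R3), Kenji Iyer is treated as owning Beatriz Iyer's 25% interest in Beacon Mining NL.
Chain via Larkspur Industries Corp. → Cobalt Energy Co. (R1): 58% × 91% × 39% = 20.5842% of Beacon Mining NL.
Direct interest in Beacon Mining NL: 25%.
Aggregating (R2): 20.5842% + 25% = 45.5842%.
45.5842% exceeds the 25% threshold by 20.5842 percentage points.

20.5842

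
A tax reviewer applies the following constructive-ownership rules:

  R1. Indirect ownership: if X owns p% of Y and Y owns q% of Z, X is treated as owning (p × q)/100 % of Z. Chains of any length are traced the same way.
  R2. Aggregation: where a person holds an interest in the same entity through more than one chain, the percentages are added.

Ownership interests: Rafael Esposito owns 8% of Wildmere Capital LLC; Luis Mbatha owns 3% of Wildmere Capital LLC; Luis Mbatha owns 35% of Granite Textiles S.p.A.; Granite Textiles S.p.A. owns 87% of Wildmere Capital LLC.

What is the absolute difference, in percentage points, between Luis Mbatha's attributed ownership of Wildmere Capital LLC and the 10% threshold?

23.45

Chain via Granite Textiles S.p.A. (R1): 35% × 87% = 30.45% of Wildmere Capital LLC.
Direct interest in Wildmere Capital LLC: 3%.
Aggregating (R2): 30.45% + 3% = 33.45%.
33.45% exceeds the 10% threshold by 23.45 percentage points.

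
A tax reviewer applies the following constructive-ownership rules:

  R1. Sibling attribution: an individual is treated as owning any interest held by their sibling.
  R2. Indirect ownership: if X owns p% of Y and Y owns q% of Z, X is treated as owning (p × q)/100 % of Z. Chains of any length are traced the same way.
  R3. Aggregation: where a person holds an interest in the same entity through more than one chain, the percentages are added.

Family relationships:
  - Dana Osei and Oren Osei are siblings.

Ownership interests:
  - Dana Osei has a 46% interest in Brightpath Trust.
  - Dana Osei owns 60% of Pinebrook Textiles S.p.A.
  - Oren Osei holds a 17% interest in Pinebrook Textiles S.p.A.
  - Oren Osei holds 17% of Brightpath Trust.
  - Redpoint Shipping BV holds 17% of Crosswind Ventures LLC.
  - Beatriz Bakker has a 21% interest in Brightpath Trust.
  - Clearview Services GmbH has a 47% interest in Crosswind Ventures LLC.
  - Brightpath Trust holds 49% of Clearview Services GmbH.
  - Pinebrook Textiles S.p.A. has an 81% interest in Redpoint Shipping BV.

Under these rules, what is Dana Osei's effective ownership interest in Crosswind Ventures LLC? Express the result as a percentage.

25.1118%

By sibling attribution (R1), Dana Osei is treated as also owning Oren Osei's interest in Brightpath Trust, giving 46% + 17% = 63%.
By sibling attribution (R1), Dana Osei is treated as also owning Oren Osei's interest in Pinebrook Textiles S.p.A, giving 60% + 17% = 77%.
Chain via Brightpath Trust → Clearview Services GmbH (R2): 63% × 49% × 47% = 14.5089% of Crosswind Ventures LLC.
Chain via Pinebrook Textiles S.p.A. → Redpoint Shipping BV (R2): 77% × 81% × 17% = 10.6029% of Crosswind Ventures LLC.
Aggregating (R3): 14.5089% + 10.6029% = 25.1118%.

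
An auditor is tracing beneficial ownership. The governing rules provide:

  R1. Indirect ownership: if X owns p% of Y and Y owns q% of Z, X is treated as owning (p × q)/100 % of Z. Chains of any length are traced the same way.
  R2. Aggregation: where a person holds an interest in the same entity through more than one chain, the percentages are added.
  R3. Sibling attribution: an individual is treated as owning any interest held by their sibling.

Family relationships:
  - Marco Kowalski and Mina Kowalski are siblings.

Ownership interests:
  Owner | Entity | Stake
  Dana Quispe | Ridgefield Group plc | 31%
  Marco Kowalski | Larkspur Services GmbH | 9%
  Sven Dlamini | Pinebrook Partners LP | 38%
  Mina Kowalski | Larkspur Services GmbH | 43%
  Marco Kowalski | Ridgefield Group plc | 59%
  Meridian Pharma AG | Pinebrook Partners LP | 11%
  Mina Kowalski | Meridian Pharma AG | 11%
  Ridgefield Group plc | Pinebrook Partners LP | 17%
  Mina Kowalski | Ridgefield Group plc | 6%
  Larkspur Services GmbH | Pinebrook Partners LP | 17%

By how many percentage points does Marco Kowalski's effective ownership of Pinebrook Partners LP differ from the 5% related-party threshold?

By sibling attribution (R3), Marco Kowalski is treated as also owning Mina Kowalski's interest in Larkspur Services GmbH, giving 9% + 43% = 52%.
By sibling attribution (R3), Marco Kowalski is treated as also owning Mina Kowalski's interest in Ridgefield Group plc, giving 59% + 6% = 65%.
By sibling attribution (R3), Marco Kowalski is treated as owning Mina Kowalski's 11% interest in Meridian Pharma AG.
Chain via Larkspur Services GmbH (R1): 52% × 17% = 8.84% of Pinebrook Partners LP.
Chain via Ridgefield Group plc (R1): 65% × 17% = 11.05% of Pinebrook Partners LP.
Chain via Meridian Pharma AG (R1): 11% × 11% = 1.21% of Pinebrook Partners LP.
Aggregating (R2): 8.84% + 11.05% + 1.21% = 21.1%.
21.1% exceeds the 5% threshold by 16.1 percentage points.

16.1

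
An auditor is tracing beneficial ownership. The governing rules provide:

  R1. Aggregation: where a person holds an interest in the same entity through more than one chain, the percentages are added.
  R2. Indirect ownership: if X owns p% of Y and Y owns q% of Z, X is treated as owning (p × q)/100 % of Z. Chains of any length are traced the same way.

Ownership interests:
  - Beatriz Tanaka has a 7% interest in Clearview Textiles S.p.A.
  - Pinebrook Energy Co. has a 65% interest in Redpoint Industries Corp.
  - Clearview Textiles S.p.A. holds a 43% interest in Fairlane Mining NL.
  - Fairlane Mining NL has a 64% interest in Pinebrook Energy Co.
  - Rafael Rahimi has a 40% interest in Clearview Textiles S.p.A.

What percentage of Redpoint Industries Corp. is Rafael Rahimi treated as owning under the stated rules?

Chain via Clearview Textiles S.p.A. → Fairlane Mining NL → Pinebrook Energy Co. (R2): 40% × 43% × 64% × 65% = 7.1552% of Redpoint Industries Corp.

7.1552%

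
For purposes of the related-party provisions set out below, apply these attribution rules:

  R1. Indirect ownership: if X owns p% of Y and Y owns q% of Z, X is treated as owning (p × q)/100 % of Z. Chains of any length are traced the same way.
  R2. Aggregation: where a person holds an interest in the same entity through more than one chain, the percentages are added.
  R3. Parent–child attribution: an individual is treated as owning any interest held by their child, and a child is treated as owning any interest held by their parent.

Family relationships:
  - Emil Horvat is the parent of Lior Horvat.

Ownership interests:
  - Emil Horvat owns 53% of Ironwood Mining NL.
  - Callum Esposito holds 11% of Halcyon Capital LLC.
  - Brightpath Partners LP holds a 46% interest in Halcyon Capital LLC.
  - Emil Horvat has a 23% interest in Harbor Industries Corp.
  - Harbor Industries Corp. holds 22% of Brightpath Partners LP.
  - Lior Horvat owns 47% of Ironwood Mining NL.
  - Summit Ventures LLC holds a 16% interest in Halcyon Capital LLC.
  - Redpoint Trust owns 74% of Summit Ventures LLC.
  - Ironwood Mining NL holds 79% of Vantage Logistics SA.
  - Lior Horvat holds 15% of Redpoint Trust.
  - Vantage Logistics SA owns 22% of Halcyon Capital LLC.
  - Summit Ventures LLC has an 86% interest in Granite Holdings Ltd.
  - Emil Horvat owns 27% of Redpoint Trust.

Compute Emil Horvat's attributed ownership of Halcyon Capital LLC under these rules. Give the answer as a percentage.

By parent–child attribution (R3), Emil Horvat is treated as also owning Lior Horvat's interest in Ironwood Mining NL, giving 53% + 47% = 100%.
By parent–child attribution (R3), Emil Horvat is treated as also owning Lior Horvat's interest in Redpoint Trust, giving 27% + 15% = 42%.
Chain via Ironwood Mining NL → Vantage Logistics SA (R1): 100% × 79% × 22% = 17.38% of Halcyon Capital LLC.
Chain via Harbor Industries Corp. → Brightpath Partners LP (R1): 23% × 22% × 46% = 2.3276% of Halcyon Capital LLC.
Chain via Redpoint Trust → Summit Ventures LLC (R1): 42% × 74% × 16% = 4.9728% of Halcyon Capital LLC.
Aggregating (R2): 17.38% + 2.3276% + 4.9728% = 24.6804%.

24.6804%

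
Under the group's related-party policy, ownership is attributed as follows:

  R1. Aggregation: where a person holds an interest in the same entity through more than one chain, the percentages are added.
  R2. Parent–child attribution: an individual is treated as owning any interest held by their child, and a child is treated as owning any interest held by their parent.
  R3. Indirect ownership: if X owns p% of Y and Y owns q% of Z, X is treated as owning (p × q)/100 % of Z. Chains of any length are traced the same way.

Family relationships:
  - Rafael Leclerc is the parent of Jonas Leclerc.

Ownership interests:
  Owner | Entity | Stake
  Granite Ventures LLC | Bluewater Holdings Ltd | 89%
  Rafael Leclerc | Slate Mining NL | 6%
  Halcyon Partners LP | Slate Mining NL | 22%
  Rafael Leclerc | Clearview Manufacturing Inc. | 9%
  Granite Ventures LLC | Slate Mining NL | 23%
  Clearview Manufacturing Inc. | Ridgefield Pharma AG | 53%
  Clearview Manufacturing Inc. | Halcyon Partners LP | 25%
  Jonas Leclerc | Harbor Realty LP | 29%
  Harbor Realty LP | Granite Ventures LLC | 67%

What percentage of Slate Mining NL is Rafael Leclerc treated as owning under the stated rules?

By parent–child attribution (R2), Rafael Leclerc is treated as owning Jonas Leclerc's 29% interest in Harbor Realty LP.
Chain via Clearview Manufacturing Inc. → Halcyon Partners LP (R3): 9% × 25% × 22% = 0.495% of Slate Mining NL.
Direct interest in Slate Mining NL: 6%.
Chain via Harbor Realty LP → Granite Ventures LLC (R3): 29% × 67% × 23% = 4.4689% of Slate Mining NL.
Aggregating (R1): 0.495% + 6% + 4.4689% = 10.9639%.

10.9639%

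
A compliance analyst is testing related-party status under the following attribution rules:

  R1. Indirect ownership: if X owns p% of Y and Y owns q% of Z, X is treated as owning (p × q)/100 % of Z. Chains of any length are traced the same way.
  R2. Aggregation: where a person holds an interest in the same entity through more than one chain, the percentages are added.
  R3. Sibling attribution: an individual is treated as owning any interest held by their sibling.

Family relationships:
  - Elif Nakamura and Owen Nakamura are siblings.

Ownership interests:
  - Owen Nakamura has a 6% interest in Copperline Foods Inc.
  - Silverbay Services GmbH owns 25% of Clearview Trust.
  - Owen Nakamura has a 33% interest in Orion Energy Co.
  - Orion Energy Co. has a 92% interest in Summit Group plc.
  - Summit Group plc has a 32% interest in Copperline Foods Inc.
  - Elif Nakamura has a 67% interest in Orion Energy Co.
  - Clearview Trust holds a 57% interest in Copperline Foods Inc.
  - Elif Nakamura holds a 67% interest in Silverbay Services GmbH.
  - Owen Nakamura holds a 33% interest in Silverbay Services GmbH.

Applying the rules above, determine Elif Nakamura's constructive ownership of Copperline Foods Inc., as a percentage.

49.69%

By sibling attribution (R3), Elif Nakamura is treated as also owning Owen Nakamura's interest in Silverbay Services GmbH, giving 67% + 33% = 100%.
By sibling attribution (R3), Elif Nakamura is treated as also owning Owen Nakamura's interest in Orion Energy Co, giving 67% + 33% = 100%.
By sibling attribution (R3), Elif Nakamura is treated as owning Owen Nakamura's 6% interest in Copperline Foods Inc.
Chain via Silverbay Services GmbH → Clearview Trust (R1): 100% × 25% × 57% = 14.25% of Copperline Foods Inc.
Chain via Orion Energy Co. → Summit Group plc (R1): 100% × 92% × 32% = 29.44% of Copperline Foods Inc.
Direct interest in Copperline Foods Inc: 6%.
Aggregating (R2): 14.25% + 29.44% + 6% = 49.69%.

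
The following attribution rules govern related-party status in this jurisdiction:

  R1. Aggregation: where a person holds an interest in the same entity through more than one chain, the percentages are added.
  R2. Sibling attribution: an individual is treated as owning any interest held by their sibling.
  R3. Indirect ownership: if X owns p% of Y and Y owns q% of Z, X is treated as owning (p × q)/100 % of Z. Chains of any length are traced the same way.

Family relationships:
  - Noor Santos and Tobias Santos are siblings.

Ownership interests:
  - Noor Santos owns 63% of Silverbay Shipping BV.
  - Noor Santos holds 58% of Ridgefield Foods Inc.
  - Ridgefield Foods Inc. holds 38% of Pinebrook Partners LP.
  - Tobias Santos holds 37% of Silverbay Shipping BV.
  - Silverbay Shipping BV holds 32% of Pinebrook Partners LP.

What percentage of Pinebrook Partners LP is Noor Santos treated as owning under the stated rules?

54.04%

By sibling attribution (R2), Noor Santos is treated as also owning Tobias Santos's interest in Silverbay Shipping BV, giving 63% + 37% = 100%.
Chain via Ridgefield Foods Inc. (R3): 58% × 38% = 22.04% of Pinebrook Partners LP.
Chain via Silverbay Shipping BV (R3): 100% × 32% = 32% of Pinebrook Partners LP.
Aggregating (R1): 22.04% + 32% = 54.04%.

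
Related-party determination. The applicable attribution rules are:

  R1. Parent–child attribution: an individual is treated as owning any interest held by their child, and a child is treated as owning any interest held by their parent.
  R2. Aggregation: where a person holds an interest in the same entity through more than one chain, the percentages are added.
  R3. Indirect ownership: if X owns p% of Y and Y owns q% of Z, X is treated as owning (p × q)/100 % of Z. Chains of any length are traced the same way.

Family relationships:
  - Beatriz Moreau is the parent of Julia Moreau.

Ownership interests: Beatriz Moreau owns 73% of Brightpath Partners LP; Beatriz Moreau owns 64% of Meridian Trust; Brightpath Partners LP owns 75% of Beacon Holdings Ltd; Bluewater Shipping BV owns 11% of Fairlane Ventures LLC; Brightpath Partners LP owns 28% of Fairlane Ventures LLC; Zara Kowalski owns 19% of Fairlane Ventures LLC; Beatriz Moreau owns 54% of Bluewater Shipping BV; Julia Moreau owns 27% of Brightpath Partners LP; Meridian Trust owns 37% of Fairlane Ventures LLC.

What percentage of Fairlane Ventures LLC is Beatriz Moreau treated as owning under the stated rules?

By parent–child attribution (R1), Beatriz Moreau is treated as also owning Julia Moreau's interest in Brightpath Partners LP, giving 73% + 27% = 100%.
Chain via Meridian Trust (R3): 64% × 37% = 23.68% of Fairlane Ventures LLC.
Chain via Brightpath Partners LP (R3): 100% × 28% = 28% of Fairlane Ventures LLC.
Chain via Bluewater Shipping BV (R3): 54% × 11% = 5.94% of Fairlane Ventures LLC.
Aggregating (R2): 23.68% + 28% + 5.94% = 57.62%.

57.62%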